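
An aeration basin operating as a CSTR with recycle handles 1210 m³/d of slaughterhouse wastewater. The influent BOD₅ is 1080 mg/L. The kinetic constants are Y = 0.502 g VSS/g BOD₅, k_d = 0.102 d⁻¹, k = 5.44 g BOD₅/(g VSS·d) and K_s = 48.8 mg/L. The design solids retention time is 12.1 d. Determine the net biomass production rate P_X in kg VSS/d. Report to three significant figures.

From the Monod/SRT balance for a CMAS, S = K_s·(1+k_d θ_c)/[θ_c·(Y k − k_d) − 1] = 48.8 × (1 + 0.102 × 12.1) / [12.1 × (0.502 × 5.44 − 0.102) − 1] = 109.0 / 30.81 = 3.539 mg/L.
Observed yield with endogenous decay: Y_obs = Y / (1 + k_d·θ_c) = 0.502 / (1 + 0.102 × 12.1) = 0.502 / 2.234 = 0.2247 g VSS/g BOD₅.
ΔS = 1080 − 3.54 = 1076 mg/L, so the substrate removal rate is 1210 × 1076/1000 = 1303 kg BOD₅/d.
P_X = Y_obs · Q(S₀ − S) = 0.2247 × 1303 = 292.7 kg VSS/d.

P_X ≈ 293 kg VSS/d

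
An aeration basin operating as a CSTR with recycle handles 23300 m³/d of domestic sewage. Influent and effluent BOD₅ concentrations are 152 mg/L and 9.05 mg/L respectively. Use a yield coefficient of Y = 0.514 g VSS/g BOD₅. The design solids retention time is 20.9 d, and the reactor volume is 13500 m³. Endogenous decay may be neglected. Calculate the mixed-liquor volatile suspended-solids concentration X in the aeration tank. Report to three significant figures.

X ≈ 2650 mg/L

From V·X = Y·Q·(S₀ − S)·θ_c (decay neglected): X = 0.514 × 23300 × (152 − 9.05) × 20.9 / 13500 = 2650 mg/L.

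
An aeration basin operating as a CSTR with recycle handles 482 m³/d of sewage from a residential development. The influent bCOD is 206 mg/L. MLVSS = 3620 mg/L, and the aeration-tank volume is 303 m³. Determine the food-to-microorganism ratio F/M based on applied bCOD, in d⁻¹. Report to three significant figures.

F/M ≈ 0.0905 d⁻¹

F/M = Q·S₀ / (V·X) = 482 × 206 / (303.0 × 3620) = 0.09052 g bCOD·(g VSS·d)⁻¹.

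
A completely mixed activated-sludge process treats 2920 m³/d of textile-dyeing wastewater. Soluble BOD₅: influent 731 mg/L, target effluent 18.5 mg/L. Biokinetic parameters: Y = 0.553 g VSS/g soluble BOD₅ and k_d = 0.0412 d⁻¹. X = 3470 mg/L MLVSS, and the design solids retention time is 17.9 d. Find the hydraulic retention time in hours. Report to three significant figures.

τ ≈ 28.1 h

Rearranging the biomass balance for a CMAS with decay, V = Y·Q·ΔS·θ_c / [X·(1+k_d θ_c)] = 0.553 × 2920 × (731 − 18.5) × 17.9 / [3470 × (1 + 0.0412 × 17.9)] = 2.06×10^7 / 6029 = 3416 m³.
HRT = V/Q = 3416 m³ / 2920 m³·d⁻¹ = 1.170 d × 24 = 28.08 h.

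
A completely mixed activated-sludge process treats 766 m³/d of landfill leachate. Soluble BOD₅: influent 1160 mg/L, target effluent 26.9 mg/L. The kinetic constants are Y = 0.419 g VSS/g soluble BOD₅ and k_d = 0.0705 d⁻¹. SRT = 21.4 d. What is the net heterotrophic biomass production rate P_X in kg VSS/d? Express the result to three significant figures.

The observed yield is Y_obs = Y/(1 + k_d·θ_c) = 0.419 / (1 + 0.0705 × 21.4) = 0.419 / 2.509 = 0.1670 g VSS per g soluble BOD₅ removed.
Substrate removed = Q·(S₀ − S) = 766 m³/d × (1160 − 26.9) g/m³ = 8.68×10^5 g/d = 868.0 kg/d.
Biomass produced: P_X = Y_obs·Q·ΔS = 0.1670 × 868.0 ≈ 145.0 kg VSS/d.

P_X ≈ 145 kg VSS/d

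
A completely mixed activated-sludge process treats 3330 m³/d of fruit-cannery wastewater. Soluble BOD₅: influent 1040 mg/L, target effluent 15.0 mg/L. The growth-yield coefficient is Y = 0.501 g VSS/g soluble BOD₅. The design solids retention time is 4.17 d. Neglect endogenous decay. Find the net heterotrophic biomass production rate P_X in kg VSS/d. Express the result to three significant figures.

P_X ≈ 1710 kg VSS/d

With endogenous decay neglected, the observed yield equals the true yield: Y_obs = Y = 0.501 g VSS/g soluble BOD₅.
Mass of soluble BOD₅ removed per day: Q(S₀ − S) = 3330 × 1025 g/m³ = 3413 kg/d.
Net biomass production P_X = Y_obs × Q·(S₀ − S) = 0.5010 × 3413 = 1710 kg VSS/d.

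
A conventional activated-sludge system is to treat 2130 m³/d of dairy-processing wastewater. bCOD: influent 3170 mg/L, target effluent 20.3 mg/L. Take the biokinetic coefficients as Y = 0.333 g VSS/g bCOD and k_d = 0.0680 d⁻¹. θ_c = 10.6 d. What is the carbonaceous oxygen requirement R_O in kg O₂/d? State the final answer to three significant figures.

R_O ≈ 4870 kg O₂/d

The observed yield is Y_obs = Y/(1 + k_d·θ_c) = 0.333 / (1 + 0.0680 × 10.6) = 0.333 / 1.721 = 0.1935 g VSS per g bCOD removed.
Substrate removed = Q·(S₀ − S) = 2130 m³/d × (3170 − 20.3) g/m³ = 6.71×10^6 g/d = 6709 kg/d.
Net sludge production P_X = 0.1935 × 6709 = 1298 kg VSS/d.
R_O = Q·(S₀ − S) − 1.42·P_X = 6709 − 1.42 × 1298 = 4865 kg O₂/d.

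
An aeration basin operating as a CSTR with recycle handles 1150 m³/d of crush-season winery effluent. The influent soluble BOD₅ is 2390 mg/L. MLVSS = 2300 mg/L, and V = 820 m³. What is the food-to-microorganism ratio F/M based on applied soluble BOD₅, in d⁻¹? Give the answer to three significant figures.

F/M ≈ 1.46 d⁻¹

Food-to-microorganism ratio F/M = Q S₀ / (V X) = 1150 × 2390 / (820.0 × 2300) = 1.457 d⁻¹.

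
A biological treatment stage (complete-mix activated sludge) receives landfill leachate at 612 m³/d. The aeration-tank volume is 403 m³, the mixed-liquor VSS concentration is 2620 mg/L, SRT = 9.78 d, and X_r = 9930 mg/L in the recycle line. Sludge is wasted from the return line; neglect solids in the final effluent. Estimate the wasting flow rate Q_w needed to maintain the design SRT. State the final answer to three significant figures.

Q_w ≈ 10.9 m³/d

θ_c = V·X/(Q_w·X_r) when wasting from the recycle, so Q_w = V·X/(θ_c·X_r) = 403.0 × 2620 / (9.78 × 9930) = 10.87 m³/d.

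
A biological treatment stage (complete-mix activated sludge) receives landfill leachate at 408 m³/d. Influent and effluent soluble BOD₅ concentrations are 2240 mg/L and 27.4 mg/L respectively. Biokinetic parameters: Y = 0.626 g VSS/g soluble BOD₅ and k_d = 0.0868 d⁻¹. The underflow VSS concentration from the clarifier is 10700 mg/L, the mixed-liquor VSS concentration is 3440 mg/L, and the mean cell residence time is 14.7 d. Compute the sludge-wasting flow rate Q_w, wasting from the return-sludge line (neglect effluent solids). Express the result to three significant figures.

From the SRT design equation V = Y Q (S₀−S) θ_c / [X (1 + k_d θ_c)] = 0.626 × 408 × (2240 − 27.4) × 14.7 / [3440 × (1 + 0.0868 × 14.7)] = 8.31×10^6 / 7829 = 1061 m³.
θ_c = V·X/(Q_w·X_r) when wasting from the recycle, so Q_w = V·X/(θ_c·X_r) = 1061 × 3440 / (14.7 × 10700) = 23.21 m³/d.

Q_w ≈ 23.2 m³/d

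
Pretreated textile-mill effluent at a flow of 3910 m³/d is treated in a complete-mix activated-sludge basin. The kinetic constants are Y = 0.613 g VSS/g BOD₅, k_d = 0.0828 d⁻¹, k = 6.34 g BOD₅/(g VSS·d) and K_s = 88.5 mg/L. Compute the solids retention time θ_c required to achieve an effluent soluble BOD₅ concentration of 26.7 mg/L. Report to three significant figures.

θ_c ≈ 1.22 d

From 1/θ_c = Y·k·S/(K_s + S) − k_d: Y·k·S/(K_s+S) = 0.613 × 6.34 × 26.7 / (88.5 + 26.7) = 0.9008 d⁻¹.
Then 1/θ_c = μ − k_d = 0.9008 − 0.0828 = 0.8180 d⁻¹, giving θ_c = 1.223 d.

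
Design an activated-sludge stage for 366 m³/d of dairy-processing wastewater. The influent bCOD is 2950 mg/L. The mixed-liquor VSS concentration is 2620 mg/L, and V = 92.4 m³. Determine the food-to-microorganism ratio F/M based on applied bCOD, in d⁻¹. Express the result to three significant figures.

F/M ≈ 4.46 d⁻¹

F/M = Q·S₀ / (V·X) = 366 × 2950 / (92.40 × 2620) = 4.460 g bCOD·(g VSS·d)⁻¹.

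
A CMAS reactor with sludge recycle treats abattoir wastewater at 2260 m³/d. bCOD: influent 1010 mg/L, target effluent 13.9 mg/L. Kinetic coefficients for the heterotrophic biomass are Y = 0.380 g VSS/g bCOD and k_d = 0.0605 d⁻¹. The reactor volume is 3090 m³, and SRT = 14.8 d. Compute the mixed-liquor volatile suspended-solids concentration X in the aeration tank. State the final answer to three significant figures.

X = Y·Q·ΔS·θ_c / [V·(1 + k_d θ_c)] = 0.380 × 2260 × (1010 − 13.9) × 14.8 / [3090 × (1 + 0.0605 × 14.8)] = 2162 mg/L.

X ≈ 2160 mg/L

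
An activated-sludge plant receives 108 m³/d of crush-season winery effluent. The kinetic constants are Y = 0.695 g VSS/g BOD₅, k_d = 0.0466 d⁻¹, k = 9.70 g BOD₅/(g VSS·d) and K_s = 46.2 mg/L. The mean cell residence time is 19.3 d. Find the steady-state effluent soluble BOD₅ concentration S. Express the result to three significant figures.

S ≈ 0.684 mg/L

For a completely mixed reactor with recycle the Lawrence–McCarty relation gives S = K_s·(1 + k_d·θ_c) / [θ_c·(Y·k − k_d) − 1] = 46.2 × (1 + 0.0466 × 19.3) / [19.3 × (0.695 × 9.70 − 0.0466) − 1] = 87.75 / 128.2 = 0.6844 mg/L.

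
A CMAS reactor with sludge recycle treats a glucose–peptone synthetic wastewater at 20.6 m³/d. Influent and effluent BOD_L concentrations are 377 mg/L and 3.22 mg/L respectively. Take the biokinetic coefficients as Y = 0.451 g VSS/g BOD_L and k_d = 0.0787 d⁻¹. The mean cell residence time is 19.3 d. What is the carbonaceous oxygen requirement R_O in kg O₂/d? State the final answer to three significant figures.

Correct the yield for decay: Y_obs = Y/(1 + k_d θ_c) = 0.451 / (1 + 0.0787 × 19.3) = 0.451 / 2.519 = 0.1790.
Substrate removed = Q·(S₀ − S) = 20.6 m³/d × (377 − 3.22) g/m³ = 7.7×10^3 g/d = 7.700 kg/d.
Net sludge production P_X = 0.1790 × 7.700 = 1.379 kg VSS/d.
Carbonaceous O₂ demand = substrate oxidised − cell-mass equivalent = 7.700 − 1.42 × 1.379 = 5.742 kg O₂/d.

R_O ≈ 5.74 kg O₂/d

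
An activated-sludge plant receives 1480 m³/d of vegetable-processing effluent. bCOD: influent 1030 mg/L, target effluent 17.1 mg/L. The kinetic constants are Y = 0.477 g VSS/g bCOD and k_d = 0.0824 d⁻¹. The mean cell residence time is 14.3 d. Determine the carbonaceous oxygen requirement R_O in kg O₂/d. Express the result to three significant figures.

R_O ≈ 1030 kg O₂/d

Correct the yield for decay: Y_obs = Y/(1 + k_d θ_c) = 0.477 / (1 + 0.0824 × 14.3) = 0.477 / 2.178 = 0.2190.
Substrate removed = Q·(S₀ − S) = 1480 m³/d × (1030 − 17.1) g/m³ = 1.5×10^6 g/d = 1499 kg/d.
P_X = Y_obs·Q·(S₀ − S) = 0.2190 × 1499 = 328.3 kg VSS/d.
Carbonaceous O₂ demand = substrate oxidised − cell-mass equivalent = 1499 − 1.42 × 328.3 = 1033 kg O₂/d.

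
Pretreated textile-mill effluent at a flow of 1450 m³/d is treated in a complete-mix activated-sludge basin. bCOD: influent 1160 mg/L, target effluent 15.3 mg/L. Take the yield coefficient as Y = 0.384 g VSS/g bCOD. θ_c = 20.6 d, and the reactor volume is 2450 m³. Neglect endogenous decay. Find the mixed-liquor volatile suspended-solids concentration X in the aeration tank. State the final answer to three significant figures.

X = Y·Q·ΔS·θ_c / V = 0.384 × 1450 × (1160 − 15.3) × 20.6 / 2450 = 5359 mg/L.

X ≈ 5360 mg/L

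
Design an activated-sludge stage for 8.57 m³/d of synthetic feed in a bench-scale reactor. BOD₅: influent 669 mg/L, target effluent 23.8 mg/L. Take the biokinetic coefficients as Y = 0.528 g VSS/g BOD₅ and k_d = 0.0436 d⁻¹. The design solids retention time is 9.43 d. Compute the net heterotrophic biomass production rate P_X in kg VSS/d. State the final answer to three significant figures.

P_X ≈ 2.07 kg VSS/d

Observed yield with endogenous decay: Y_obs = Y / (1 + k_d·θ_c) = 0.528 / (1 + 0.0436 × 9.43) = 0.528 / 1.411 = 0.3742 g VSS/g BOD₅.
Substrate removed = Q·(S₀ − S) = 8.57 m³/d × (669 − 23.8) g/m³ = 5.53×10^3 g/d = 5.529 kg/d.
P_X = Y_obs · Q(S₀ − S) = 0.3742 × 5.529 = 2.069 kg VSS/d.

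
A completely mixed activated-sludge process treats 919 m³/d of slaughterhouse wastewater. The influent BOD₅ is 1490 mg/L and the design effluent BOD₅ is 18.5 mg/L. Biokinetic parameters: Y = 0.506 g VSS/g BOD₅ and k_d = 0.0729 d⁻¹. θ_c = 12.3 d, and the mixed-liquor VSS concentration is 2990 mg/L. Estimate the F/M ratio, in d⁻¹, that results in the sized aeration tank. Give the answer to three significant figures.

F/M ≈ 0.309 d⁻¹

Steady-state biomass mass balance: V·X·(1 + k_d·θ_c) = Y·Q·(S₀ − S)·θ_c, so V = 0.506 × 919 × (1490 − 18.5) × 12.3 / [2990 × (1 + 0.0729 × 12.3)] = 8.42×10^6 / 5671 = 1484 m³.
Food-to-microorganism ratio F/M = Q S₀ / (V X) = 919 × 1490 / (1484 × 2990) = 0.3086 d⁻¹.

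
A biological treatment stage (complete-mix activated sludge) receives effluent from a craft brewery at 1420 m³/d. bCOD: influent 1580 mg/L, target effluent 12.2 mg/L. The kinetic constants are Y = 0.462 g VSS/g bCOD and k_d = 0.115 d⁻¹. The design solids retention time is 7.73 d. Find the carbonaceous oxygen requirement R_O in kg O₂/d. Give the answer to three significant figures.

R_O ≈ 1450 kg O₂/d

Correct the yield for decay: Y_obs = Y/(1 + k_d θ_c) = 0.462 / (1 + 0.115 × 7.73) = 0.462 / 1.889 = 0.2446.
Mass of bCOD removed per day: Q(S₀ − S) = 1420 × 1568 g/m³ = 2226 kg/d.
Biomass synthesised: P_X = Y_obs × 2226 = 544.5 kg VSS/d.
R_O = Q·(S₀ − S) − 1.42·P_X = 2226 − 1.42 × 544.5 = 1453 kg O₂/d.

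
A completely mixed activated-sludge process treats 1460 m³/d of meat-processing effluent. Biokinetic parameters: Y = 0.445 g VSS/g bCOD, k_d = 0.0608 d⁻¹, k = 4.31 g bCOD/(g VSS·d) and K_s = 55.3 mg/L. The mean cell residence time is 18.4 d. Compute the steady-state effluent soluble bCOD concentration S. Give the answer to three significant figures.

S ≈ 3.53 mg/L

Effluent substrate depends only on kinetics and SRT: S = K_s(1 + k_d θ_c) / [θ_c(Yk − k_d) − 1] = 55.3 × (1 + 0.0608 × 18.4) / [18.4 × (0.445 × 4.31 − 0.0608) − 1] = 117.2 / 33.17 = 3.532 mg/L.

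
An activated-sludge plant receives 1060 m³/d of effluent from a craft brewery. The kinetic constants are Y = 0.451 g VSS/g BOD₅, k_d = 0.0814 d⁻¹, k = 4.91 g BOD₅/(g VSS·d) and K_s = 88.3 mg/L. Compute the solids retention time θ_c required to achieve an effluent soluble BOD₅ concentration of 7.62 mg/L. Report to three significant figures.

θ_c ≈ 10.6 d

Specific growth rate at S = 7.62 mg/L: μ = YkS/(K_s+S) = 0.451·4.91·7.62/(88.3+7.62) = 0.1759 d⁻¹.
1/θ_c = 0.1759 − 0.0814 = 0.09452 d⁻¹, so θ_c = 10.58 d.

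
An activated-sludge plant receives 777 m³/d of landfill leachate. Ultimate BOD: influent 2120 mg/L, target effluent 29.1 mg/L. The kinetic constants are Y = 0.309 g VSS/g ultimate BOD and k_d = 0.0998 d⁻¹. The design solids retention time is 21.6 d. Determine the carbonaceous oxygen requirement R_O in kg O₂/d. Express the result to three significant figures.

Y_obs = Y / (1 + k_d θ_c) = 0.309 / (1 + 0.0998 × 21.6) = 0.309 / 3.156 = 0.09792.
Q·(S₀ − S) = 777 × (2120 − 29.1) × 10⁻³ = 1625 kg/d removed.
P_X = Y_obs·Q·(S₀ − S) = 0.09792 × 1625 = 159.1 kg VSS/d.
Carbonaceous O₂ demand = substrate oxidised − cell-mass equivalent = 1625 − 1.42 × 159.1 = 1399 kg O₂/d.

R_O ≈ 1400 kg O₂/d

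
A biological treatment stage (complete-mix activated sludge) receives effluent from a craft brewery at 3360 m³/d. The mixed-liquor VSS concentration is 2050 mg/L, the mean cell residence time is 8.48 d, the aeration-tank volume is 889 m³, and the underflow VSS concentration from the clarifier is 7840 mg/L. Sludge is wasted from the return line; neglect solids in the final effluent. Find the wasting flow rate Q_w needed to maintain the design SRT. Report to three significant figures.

Q_w ≈ 27.4 m³/d

Q_w = (V·X)/(θ_c X_r) = 889.0 × 2050 / (8.48 × 7840) = 27.41 m³/d.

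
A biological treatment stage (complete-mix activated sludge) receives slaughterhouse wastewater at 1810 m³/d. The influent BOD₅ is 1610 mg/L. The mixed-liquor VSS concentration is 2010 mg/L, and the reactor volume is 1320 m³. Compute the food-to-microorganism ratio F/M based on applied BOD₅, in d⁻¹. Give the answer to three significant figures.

F/M ≈ 1.10 d⁻¹

F/M = applied load / biomass = Q·S₀/(V·X) = 1810 × 1610 / (1320 × 2010) = 1.098 d⁻¹.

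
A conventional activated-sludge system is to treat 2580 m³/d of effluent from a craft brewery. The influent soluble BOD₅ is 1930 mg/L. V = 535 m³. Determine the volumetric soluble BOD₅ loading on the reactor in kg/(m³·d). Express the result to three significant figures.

L_v ≈ 9.31 kg soluble BOD₅/(m³·d)

Applied soluble BOD₅ load per unit volume = Q·S₀/V = (2580 × 1930/1000)/535.0 = 9.307 kg soluble BOD₅·m⁻³·d⁻¹.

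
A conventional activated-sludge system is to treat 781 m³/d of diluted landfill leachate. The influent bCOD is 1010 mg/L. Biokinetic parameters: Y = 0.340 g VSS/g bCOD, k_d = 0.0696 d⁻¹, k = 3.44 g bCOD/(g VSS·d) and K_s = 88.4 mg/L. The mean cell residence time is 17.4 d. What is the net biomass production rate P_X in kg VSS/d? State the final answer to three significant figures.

For a completely mixed reactor with recycle the Lawrence–McCarty relation gives S = K_s·(1 + k_d·θ_c) / [θ_c·(Y·k − k_d) − 1] = 88.4 × (1 + 0.0696 × 17.4) / [17.4 × (0.340 × 3.44 − 0.0696) − 1] = 195.5 / 18.14 = 10.77 mg/L.
Correct the yield for decay: Y_obs = Y/(1 + k_d θ_c) = 0.340 / (1 + 0.0696 × 17.4) = 0.340 / 2.211 = 0.1538.
ΔS = 1010 − 10.8 = 999.2 mg/L, so the substrate removal rate is 781 × 999.2/1000 = 780.4 kg bCOD/d.
Net biomass production P_X = Y_obs × Q·(S₀ − S) = 0.1538 × 780.4 = 120.0 kg VSS/d.

P_X ≈ 120 kg VSS/d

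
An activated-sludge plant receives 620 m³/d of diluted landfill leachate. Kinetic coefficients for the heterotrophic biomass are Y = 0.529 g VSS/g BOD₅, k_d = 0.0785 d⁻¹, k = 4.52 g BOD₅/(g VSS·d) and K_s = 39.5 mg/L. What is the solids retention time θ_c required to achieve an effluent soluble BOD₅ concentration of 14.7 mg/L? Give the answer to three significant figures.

Specific growth rate at S = 14.7 mg/L: μ = YkS/(K_s+S) = 0.529·4.52·14.7/(39.5+14.7) = 0.6485 d⁻¹.
1/θ_c = 0.6485 − 0.0785 = 0.5700 d⁻¹, so θ_c = 1.754 d.

θ_c ≈ 1.75 d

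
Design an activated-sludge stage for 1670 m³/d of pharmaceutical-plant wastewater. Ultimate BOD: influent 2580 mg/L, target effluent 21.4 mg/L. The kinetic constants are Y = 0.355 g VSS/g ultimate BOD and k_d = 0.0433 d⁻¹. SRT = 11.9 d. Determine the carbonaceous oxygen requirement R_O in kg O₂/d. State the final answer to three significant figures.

Correct the yield for decay: Y_obs = Y/(1 + k_d θ_c) = 0.355 / (1 + 0.0433 × 11.9) = 0.355 / 1.515 = 0.2343.
Substrate removed = Q·(S₀ − S) = 1670 m³/d × (2580 − 21.4) g/m³ = 4.27×10^6 g/d = 4273 kg/d.
P_X = Y_obs·Q·(S₀ − S) = 0.2343 × 4273 = 1001 kg VSS/d.
Carbonaceous O₂ demand = substrate oxidised − cell-mass equivalent = 4273 − 1.42 × 1001 = 2851 kg O₂/d.

R_O ≈ 2850 kg O₂/d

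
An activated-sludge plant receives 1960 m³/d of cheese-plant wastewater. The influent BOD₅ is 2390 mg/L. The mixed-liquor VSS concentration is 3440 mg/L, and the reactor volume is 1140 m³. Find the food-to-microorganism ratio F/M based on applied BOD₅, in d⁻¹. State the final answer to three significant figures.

F/M = Q·S₀ / (V·X) = 1960 × 2390 / (1140 × 3440) = 1.195 g BOD₅·(g VSS·d)⁻¹.

F/M ≈ 1.19 d⁻¹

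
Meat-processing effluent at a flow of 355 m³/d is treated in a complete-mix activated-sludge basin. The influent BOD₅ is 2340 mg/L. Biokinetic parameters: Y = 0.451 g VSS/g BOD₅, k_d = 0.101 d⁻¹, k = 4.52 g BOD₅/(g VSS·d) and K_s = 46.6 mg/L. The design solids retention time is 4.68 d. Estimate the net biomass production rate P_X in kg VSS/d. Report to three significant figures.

P_X ≈ 253 kg VSS/d

Effluent substrate depends only on kinetics and SRT: S = K_s(1 + k_d θ_c) / [θ_c(Yk − k_d) − 1] = 46.6 × (1 + 0.101 × 4.68) / [4.68 × (0.451 × 4.52 − 0.101) − 1] = 68.63 / 8.068 = 8.506 mg/L.
Observed yield with endogenous decay: Y_obs = Y / (1 + k_d·θ_c) = 0.451 / (1 + 0.101 × 4.68) = 0.451 / 1.473 = 0.3062 g VSS/g BOD₅.
ΔS = 2340 − 8.51 = 2331 mg/L, so the substrate removal rate is 355 × 2331/1000 = 827.7 kg BOD₅/d.
So the net sludge growth is P_X = 0.3062 × 827.7 = 253.5 kg VSS/d.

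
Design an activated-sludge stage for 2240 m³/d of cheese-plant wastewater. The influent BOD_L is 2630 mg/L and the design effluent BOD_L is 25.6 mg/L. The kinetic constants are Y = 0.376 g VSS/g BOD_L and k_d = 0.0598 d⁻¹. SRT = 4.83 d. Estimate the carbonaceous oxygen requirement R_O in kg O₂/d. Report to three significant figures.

Observed yield with endogenous decay: Y_obs = Y / (1 + k_d·θ_c) = 0.376 / (1 + 0.0598 × 4.83) = 0.376 / 1.289 = 0.2917 g VSS/g BOD_L.
Substrate removed = Q·(S₀ − S) = 2240 m³/d × (2630 − 25.6) g/m³ = 5.83×10^6 g/d = 5834 kg/d.
P_X = Y_obs·Q·(S₀ − S) = 0.2917 × 5834 = 1702 kg VSS/d.
R_O = Q·(S₀ − S) − 1.42·P_X = 5834 − 1.42 × 1702 = 3417 kg O₂/d.

R_O ≈ 3420 kg O₂/d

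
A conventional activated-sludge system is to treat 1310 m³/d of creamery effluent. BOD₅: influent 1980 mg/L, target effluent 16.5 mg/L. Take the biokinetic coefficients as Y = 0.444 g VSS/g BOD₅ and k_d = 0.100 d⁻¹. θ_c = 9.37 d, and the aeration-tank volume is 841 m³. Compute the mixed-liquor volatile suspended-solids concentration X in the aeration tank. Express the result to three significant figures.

X = Y·Q·ΔS·θ_c / [V·(1 + k_d θ_c)] = 0.444 × 1310 × (1980 − 16.5) × 9.37 / [841 × (1 + 0.100 × 9.37)] = 6569 mg/L.

X ≈ 6570 mg/L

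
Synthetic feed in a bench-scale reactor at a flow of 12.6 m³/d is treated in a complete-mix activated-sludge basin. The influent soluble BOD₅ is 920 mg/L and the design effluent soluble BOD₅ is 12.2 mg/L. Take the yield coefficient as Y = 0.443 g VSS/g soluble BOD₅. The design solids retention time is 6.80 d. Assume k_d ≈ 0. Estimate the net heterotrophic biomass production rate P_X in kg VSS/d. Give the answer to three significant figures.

Since k_d ≈ 0, Y_obs = Y = 0.443 g VSS/g soluble BOD₅.
Mass of soluble BOD₅ removed per day: Q(S₀ − S) = 12.6 × 907.8 g/m³ = 11.44 kg/d.
Biomass produced: P_X = Y_obs·Q·ΔS = 0.4430 × 11.44 ≈ 5.067 kg VSS/d.

P_X ≈ 5.07 kg VSS/d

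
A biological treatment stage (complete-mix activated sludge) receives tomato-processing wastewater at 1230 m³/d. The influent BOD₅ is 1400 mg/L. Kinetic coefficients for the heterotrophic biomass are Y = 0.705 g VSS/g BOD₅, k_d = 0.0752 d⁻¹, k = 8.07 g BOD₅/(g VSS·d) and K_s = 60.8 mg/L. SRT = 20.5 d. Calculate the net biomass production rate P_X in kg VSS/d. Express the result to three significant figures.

From the Monod/SRT balance for a CMAS, S = K_s·(1+k_d θ_c)/[θ_c·(Y k − k_d) − 1] = 60.8 × (1 + 0.0752 × 20.5) / [20.5 × (0.705 × 8.07 − 0.0752) − 1] = 154.5 / 114.1 = 1.354 mg/L.
Y_obs = Y / (1 + k_d θ_c) = 0.705 / (1 + 0.0752 × 20.5) = 0.705 / 2.542 = 0.2774.
Substrate removed = Q·(S₀ − S) = 1230 m³/d × (1400 − 1.35) g/m³ = 1.72×10^6 g/d = 1720 kg/d.
Net biomass production P_X = Y_obs × Q·(S₀ − S) = 0.2774 × 1720 = 477.2 kg VSS/d.

P_X ≈ 477 kg VSS/d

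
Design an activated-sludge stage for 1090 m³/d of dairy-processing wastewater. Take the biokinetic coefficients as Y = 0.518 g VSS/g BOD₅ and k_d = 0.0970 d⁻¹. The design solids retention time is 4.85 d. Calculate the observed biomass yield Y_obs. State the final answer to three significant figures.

Correct the yield for decay: Y_obs = Y/(1 + k_d θ_c) = 0.518 / (1 + 0.0970 × 4.85) = 0.518 / 1.470 = 0.3523.

Y_obs ≈ 0.352 g VSS/g BOD₅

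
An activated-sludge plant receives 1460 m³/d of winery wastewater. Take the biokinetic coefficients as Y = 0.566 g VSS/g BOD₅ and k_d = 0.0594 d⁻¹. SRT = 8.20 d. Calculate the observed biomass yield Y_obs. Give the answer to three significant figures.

The observed yield is Y_obs = Y/(1 + k_d·θ_c) = 0.566 / (1 + 0.0594 × 8.20) = 0.566 / 1.487 = 0.3806 g VSS per g BOD₅ removed.

Y_obs ≈ 0.381 g VSS/g BOD₅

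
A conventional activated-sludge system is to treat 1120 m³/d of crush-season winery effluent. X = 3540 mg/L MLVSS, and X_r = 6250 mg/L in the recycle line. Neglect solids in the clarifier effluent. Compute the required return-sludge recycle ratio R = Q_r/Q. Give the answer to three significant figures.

R ≈ 1.31

R = Q_r/Q = X/(X_r − X) = 3540 / (6250 − 3540) = 1.306.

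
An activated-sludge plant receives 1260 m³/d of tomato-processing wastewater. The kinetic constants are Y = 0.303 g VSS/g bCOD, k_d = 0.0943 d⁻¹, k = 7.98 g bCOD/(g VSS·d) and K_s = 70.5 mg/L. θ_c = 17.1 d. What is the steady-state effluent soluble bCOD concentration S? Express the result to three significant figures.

S ≈ 4.76 mg/L

From the Monod/SRT balance for a CMAS, S = K_s·(1+k_d θ_c)/[θ_c·(Y k − k_d) − 1] = 70.5 × (1 + 0.0943 × 17.1) / [17.1 × (0.303 × 7.98 − 0.0943) − 1] = 184.2 / 38.73 = 4.755 mg/L.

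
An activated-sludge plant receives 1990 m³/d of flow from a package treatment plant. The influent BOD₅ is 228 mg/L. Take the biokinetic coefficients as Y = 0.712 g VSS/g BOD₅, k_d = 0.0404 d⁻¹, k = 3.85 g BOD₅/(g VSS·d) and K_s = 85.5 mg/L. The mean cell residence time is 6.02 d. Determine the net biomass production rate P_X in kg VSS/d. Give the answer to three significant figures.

P_X ≈ 252 kg VSS/d

Effluent substrate depends only on kinetics and SRT: S = K_s(1 + k_d θ_c) / [θ_c(Yk − k_d) − 1] = 85.5 × (1 + 0.0404 × 6.02) / [6.02 × (0.712 × 3.85 − 0.0404) − 1] = 106.3 / 15.26 = 6.966 mg/L.
Correct the yield for decay: Y_obs = Y/(1 + k_d θ_c) = 0.712 / (1 + 0.0404 × 6.02) = 0.712 / 1.243 = 0.5727.
Mass of BOD₅ removed per day: Q(S₀ − S) = 1990 × 221.0 g/m³ = 439.8 kg/d.
Net biomass production P_X = Y_obs × Q·(S₀ − S) = 0.5727 × 439.8 = 251.9 kg VSS/d.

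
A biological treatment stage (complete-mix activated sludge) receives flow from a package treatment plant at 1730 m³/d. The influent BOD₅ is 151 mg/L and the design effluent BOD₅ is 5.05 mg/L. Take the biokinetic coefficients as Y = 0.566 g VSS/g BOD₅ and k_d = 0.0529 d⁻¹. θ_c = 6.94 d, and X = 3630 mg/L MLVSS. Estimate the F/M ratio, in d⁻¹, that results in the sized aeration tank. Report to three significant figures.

Rearranging the biomass balance for a CMAS with decay, V = Y·Q·ΔS·θ_c / [X·(1+k_d θ_c)] = 0.566 × 1730 × (151 − 5.05) × 6.94 / [3630 × (1 + 0.0529 × 6.94)] = 9.92×10^5 / 4963 = 199.9 m³.
F/M = applied load / biomass = Q·S₀/(V·X) = 1730 × 151 / (199.9 × 3630) = 0.3601 d⁻¹.

F/M ≈ 0.360 d⁻¹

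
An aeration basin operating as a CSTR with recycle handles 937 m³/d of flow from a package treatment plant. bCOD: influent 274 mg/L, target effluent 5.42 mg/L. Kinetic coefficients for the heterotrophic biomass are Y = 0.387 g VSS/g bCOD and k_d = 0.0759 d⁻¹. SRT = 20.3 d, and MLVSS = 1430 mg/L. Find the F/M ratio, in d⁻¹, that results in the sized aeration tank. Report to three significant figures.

F/M ≈ 0.330 d⁻¹

Steady-state biomass mass balance: V·X·(1 + k_d·θ_c) = Y·Q·(S₀ − S)·θ_c, so V = 0.387 × 937 × (274 − 5.42) × 20.3 / [1430 × (1 + 0.0759 × 20.3)] = 1.98×10^6 / 3633 = 544.2 m³.
F/M = applied load / biomass = Q·S₀/(V·X) = 937 × 274 / (544.2 × 1430) = 0.3299 d⁻¹.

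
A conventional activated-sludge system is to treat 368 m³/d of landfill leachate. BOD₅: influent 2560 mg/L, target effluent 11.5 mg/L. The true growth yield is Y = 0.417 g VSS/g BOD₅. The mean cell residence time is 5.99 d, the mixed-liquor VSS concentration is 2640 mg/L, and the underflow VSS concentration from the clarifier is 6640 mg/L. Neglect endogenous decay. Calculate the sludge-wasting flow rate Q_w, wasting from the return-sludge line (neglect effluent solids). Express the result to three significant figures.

Biomass mass balance (decay neglected): V·X = Y·Q·(S₀ − S)·θ_c, so V = 0.417 × 368 × (2560 − 11.5) × 5.99 / 2640 = 887.3 m³.
Wasting from the return line (neglecting effluent solids): Q_w = V·X / (θ_c·X_r) = 887.3 × 2640 / (5.99 × 6640) = 58.90 m³/d.

Q_w ≈ 58.9 m³/d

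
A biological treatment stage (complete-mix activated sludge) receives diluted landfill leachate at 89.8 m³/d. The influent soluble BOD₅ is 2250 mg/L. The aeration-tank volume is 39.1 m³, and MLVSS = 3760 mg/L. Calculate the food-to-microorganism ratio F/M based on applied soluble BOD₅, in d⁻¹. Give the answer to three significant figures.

F/M ≈ 1.37 d⁻¹

Food-to-microorganism ratio F/M = Q S₀ / (V X) = 89.8 × 2250 / (39.10 × 3760) = 1.374 d⁻¹.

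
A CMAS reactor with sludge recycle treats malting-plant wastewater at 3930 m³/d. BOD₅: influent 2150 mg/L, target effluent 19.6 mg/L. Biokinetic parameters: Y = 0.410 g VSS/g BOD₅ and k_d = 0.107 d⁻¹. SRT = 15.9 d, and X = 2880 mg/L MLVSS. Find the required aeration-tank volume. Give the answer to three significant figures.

V ≈ 7020 m³

Rearranging the biomass balance for a CMAS with decay, V = Y·Q·ΔS·θ_c / [X·(1+k_d θ_c)] = 0.410 × 3930 × (2150 − 19.6) × 15.9 / [2880 × (1 + 0.107 × 15.9)] = 5.46×10^7 / 7780 = 7016 m³.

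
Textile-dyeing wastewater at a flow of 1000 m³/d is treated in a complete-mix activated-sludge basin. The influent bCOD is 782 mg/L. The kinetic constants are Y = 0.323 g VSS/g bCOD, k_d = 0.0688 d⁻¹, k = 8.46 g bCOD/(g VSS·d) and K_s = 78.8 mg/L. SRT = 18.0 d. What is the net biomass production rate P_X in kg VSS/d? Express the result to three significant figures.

P_X ≈ 112 kg VSS/d

Effluent substrate depends only on kinetics and SRT: S = K_s(1 + k_d θ_c) / [θ_c(Yk − k_d) − 1] = 78.8 × (1 + 0.0688 × 18.0) / [18.0 × (0.323 × 8.46 − 0.0688) − 1] = 176.4 / 46.95 = 3.757 mg/L.
Correct the yield for decay: Y_obs = Y/(1 + k_d θ_c) = 0.323 / (1 + 0.0688 × 18.0) = 0.323 / 2.238 = 0.1443.
Q·(S₀ − S) = 1000 × (782 − 3.76) × 10⁻³ = 778.2 kg/d removed.
Net biomass production P_X = Y_obs × Q·(S₀ − S) = 0.1443 × 778.2 = 112.3 kg VSS/d.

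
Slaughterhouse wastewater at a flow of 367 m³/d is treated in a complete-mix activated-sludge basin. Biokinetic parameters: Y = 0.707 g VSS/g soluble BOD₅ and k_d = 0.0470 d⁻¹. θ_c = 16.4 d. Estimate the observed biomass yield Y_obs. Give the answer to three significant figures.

Y_obs ≈ 0.399 g VSS/g soluble BOD₅

Observed yield with endogenous decay: Y_obs = Y / (1 + k_d·θ_c) = 0.707 / (1 + 0.0470 × 16.4) = 0.707 / 1.771 = 0.3993 g VSS/g soluble BOD₅.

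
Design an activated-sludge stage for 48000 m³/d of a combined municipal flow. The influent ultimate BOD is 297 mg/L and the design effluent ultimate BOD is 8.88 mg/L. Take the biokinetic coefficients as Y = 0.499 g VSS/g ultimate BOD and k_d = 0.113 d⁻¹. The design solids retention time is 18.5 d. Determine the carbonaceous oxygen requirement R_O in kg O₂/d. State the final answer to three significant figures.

R_O ≈ 10700 kg O₂/d

Correct the yield for decay: Y_obs = Y/(1 + k_d θ_c) = 0.499 / (1 + 0.113 × 18.5) = 0.499 / 3.091 = 0.1615.
Q·(S₀ − S) = 48000 × (297 − 8.88) × 10⁻³ = 13830 kg/d removed.
P_X = Y_obs·Q·(S₀ − S) = 0.1615 × 13830 = 2233 kg VSS/d.
R_O = Q·(S₀ − S) − 1.42·P_X = 13830 − 1.42 × 2233 = 10659 kg O₂/d.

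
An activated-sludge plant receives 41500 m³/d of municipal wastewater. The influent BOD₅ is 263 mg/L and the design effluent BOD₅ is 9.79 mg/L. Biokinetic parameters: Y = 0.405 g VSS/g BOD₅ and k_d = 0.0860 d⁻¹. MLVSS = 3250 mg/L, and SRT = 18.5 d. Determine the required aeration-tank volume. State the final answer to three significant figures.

V ≈ 9350 m³

From the SRT design equation V = Y Q (S₀−S) θ_c / [X (1 + k_d θ_c)] = 0.405 × 41500 × (263 − 9.79) × 18.5 / [3250 × (1 + 0.0860 × 18.5)] = 7.87×10^7 / 8421 = 9350 m³.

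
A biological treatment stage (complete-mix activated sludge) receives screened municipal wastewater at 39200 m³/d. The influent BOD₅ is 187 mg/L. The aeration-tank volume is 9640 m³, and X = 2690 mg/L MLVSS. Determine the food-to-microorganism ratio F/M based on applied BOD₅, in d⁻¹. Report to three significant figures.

F/M ≈ 0.283 d⁻¹

F/M = applied load / biomass = Q·S₀/(V·X) = 39200 × 187 / (9640 × 2690) = 0.2827 d⁻¹.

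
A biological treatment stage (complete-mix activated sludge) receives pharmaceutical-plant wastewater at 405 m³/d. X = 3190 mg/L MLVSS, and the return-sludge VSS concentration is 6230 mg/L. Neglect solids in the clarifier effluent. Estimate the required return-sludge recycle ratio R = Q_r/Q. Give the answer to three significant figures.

R ≈ 1.05

R = Q_r/Q = X/(X_r − X) = 3190 / (6230 − 3190) = 1.049.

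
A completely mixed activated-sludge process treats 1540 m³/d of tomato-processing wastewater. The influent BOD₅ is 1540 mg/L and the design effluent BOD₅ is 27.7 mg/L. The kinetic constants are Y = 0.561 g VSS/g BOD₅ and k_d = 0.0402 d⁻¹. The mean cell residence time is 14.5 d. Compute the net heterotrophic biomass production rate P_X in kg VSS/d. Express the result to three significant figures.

P_X ≈ 825 kg VSS/d

Correct the yield for decay: Y_obs = Y/(1 + k_d θ_c) = 0.561 / (1 + 0.0402 × 14.5) = 0.561 / 1.583 = 0.3544.
ΔS = 1540 − 27.7 = 1512 mg/L, so the substrate removal rate is 1540 × 1512/1000 = 2329 kg BOD₅/d.
Net biomass production P_X = Y_obs × Q·(S₀ − S) = 0.3544 × 2329 = 825.4 kg VSS/d.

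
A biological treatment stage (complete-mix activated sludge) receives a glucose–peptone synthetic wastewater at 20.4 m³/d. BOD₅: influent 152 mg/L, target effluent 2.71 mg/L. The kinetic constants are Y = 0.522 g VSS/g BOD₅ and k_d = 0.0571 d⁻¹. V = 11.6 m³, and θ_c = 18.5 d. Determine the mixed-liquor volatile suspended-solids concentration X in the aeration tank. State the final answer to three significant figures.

X = Y·Q·ΔS·θ_c / [V·(1 + k_d θ_c)] = 0.522 × 20.4 × (152 − 2.71) × 18.5 / [11.6 × (1 + 0.0571 × 18.5)] = 1233 mg/L.

X ≈ 1230 mg/L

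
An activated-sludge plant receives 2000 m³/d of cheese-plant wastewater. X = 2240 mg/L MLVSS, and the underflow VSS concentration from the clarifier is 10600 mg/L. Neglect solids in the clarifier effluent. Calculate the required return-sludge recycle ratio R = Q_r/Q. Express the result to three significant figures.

Solids balance on the clarifier gives (1+R)X = R·X_r, so R = X/(X_r − X) = 2240 / (10600 − 2240) = 0.2679.

R ≈ 0.268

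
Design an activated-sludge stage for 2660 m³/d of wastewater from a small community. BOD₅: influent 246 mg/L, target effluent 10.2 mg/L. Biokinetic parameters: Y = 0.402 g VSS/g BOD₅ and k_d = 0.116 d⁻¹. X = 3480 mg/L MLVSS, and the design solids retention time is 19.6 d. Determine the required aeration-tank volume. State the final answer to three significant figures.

V ≈ 434 m³

Rearranging the biomass balance for a CMAS with decay, V = Y·Q·ΔS·θ_c / [X·(1+k_d θ_c)] = 0.402 × 2660 × (246 − 10.2) × 19.6 / [3480 × (1 + 0.116 × 19.6)] = 4.94×10^6 / 11392 = 433.8 m³.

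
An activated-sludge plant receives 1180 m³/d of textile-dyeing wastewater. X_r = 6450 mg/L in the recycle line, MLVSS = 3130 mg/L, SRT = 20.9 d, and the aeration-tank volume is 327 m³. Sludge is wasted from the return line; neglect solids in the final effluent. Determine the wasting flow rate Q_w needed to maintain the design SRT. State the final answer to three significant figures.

Q_w = (V·X)/(θ_c X_r) = 327.0 × 3130 / (20.9 × 6450) = 7.593 m³/d.

Q_w ≈ 7.59 m³/d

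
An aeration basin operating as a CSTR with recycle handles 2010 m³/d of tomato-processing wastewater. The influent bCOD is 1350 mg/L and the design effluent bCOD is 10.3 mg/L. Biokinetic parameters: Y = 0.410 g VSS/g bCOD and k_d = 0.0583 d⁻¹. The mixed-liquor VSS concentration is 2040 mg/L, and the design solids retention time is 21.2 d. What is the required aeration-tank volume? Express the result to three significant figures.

V ≈ 5130 m³

From the SRT design equation V = Y Q (S₀−S) θ_c / [X (1 + k_d θ_c)] = 0.410 × 2010 × (1350 − 10.3) × 21.2 / [2040 × (1 + 0.0583 × 21.2)] = 2.34×10^7 / 4561 = 5131 m³.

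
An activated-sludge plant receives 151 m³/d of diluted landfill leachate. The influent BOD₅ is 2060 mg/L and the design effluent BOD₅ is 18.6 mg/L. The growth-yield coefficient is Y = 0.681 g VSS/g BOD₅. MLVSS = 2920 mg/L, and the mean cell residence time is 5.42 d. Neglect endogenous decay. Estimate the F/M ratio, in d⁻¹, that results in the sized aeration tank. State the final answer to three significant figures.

With k_d = 0 the design equation reduces to V = Y Q (S₀−S) θ_c / X = 0.681 × 151 × (2060 − 18.6) × 5.42 / 2920 = 389.6 m³.
F/M = Q·S₀ / (V·X) = 151 × 2060 / (389.6 × 2920) = 0.2734 g BOD₅·(g VSS·d)⁻¹.

F/M ≈ 0.273 d⁻¹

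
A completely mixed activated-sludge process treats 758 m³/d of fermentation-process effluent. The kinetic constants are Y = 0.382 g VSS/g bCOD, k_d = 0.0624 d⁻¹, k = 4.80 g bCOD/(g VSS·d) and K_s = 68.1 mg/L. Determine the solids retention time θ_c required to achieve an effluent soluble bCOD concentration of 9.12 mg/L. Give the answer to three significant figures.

θ_c ≈ 6.49 d

At the target effluent, Y k S/(K_s+S) = 0.382×4.80×9.12/77.22 = 0.2166 d⁻¹.
1/θ_c = 0.2166 − 0.0624 = 0.1542 d⁻¹, so θ_c = 6.487 d.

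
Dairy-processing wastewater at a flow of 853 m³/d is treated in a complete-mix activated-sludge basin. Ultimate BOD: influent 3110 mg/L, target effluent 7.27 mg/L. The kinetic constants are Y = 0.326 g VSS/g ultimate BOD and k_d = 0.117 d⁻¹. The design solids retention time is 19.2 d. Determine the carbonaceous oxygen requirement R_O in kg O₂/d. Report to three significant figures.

Observed yield with endogenous decay: Y_obs = Y / (1 + k_d·θ_c) = 0.326 / (1 + 0.117 × 19.2) = 0.326 / 3.246 = 0.1004 g VSS/g ultimate BOD.
Mass of ultimate BOD removed per day: Q(S₀ − S) = 853 × 3103 g/m³ = 2647 kg/d.
Net sludge production P_X = 0.1004 × 2647 = 265.8 kg VSS/d.
Carbonaceous O₂ demand = substrate oxidised − cell-mass equivalent = 2647 − 1.42 × 265.8 = 2269 kg O₂/d.

R_O ≈ 2270 kg O₂/d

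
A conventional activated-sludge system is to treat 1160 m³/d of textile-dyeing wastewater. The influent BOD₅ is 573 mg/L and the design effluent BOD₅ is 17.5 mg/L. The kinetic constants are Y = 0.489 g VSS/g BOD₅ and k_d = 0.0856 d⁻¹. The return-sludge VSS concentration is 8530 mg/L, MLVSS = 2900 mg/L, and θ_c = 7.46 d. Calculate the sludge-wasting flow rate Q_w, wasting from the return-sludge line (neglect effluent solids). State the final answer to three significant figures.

Q_w ≈ 22.5 m³/d

From the SRT design equation V = Y Q (S₀−S) θ_c / [X (1 + k_d θ_c)] = 0.489 × 1160 × (573 − 17.5) × 7.46 / [2900 × (1 + 0.0856 × 7.46)] = 2.35×10^6 / 4752 = 494.7 m³.
Wasting from the return line (neglecting effluent solids): Q_w = V·X / (θ_c·X_r) = 494.7 × 2900 / (7.46 × 8530) = 22.54 m³/d.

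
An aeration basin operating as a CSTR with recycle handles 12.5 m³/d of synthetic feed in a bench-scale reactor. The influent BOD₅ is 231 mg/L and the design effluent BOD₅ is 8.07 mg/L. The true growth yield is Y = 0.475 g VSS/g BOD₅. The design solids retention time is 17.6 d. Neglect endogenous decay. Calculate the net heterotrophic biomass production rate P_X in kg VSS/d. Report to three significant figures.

P_X ≈ 1.32 kg VSS/d

No decay correction is needed, so Y_obs = Y = 0.475.
Mass of BOD₅ removed per day: Q(S₀ − S) = 12.5 × 222.9 g/m³ = 2.787 kg/d.
Net biomass production P_X = Y_obs × Q·(S₀ − S) = 0.4750 × 2.787 = 1.324 kg VSS/d.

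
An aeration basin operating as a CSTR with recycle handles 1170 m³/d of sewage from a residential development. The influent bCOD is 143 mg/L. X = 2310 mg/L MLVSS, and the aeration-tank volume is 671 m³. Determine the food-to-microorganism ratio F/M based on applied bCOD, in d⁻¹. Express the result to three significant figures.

F/M ≈ 0.108 d⁻¹

Food-to-microorganism ratio F/M = Q S₀ / (V X) = 1170 × 143 / (671.0 × 2310) = 0.1079 d⁻¹.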